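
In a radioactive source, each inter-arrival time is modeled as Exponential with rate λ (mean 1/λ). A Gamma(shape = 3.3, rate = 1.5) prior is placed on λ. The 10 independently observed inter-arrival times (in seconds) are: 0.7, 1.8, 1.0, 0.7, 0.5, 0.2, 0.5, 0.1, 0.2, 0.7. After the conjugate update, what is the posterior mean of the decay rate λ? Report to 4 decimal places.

1.6835

With a Gamma(shape α, rate β) prior on the exponential rate λ, the posterior after n observations with total T = Σxᵢ is Gamma(α+n, β+T).
Sum of observations T = 6.4 seconds; n = 10.
Posterior: Gamma(3.3+10, 1.5+6.4) = Gamma(13.3, 7.9).
Posterior mean of λ = α/β = 13.3/7.9 = 1.6835.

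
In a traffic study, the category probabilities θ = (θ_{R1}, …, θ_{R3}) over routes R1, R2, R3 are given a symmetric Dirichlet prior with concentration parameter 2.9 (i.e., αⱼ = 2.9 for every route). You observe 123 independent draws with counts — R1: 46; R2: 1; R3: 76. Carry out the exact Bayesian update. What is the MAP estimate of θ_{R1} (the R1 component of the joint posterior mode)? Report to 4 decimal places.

The Dirichlet prior is conjugate to the Multinomial likelihood: each posterior αⱼ = prior αⱼ + observed count nⱼ.
Posterior concentration: (48.9, 3.9, 78.9), total = 131.7.
Joint mode component: (α_{R1}−1)/(Σα−K) = 47.9/128.7 = 0.3722.

0.3722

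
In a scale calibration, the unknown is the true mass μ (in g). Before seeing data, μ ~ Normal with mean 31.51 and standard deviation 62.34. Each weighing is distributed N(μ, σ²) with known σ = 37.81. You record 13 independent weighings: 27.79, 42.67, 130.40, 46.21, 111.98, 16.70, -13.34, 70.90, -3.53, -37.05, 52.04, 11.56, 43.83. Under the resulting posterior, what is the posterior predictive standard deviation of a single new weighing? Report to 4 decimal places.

For Normal data with known variance σ², a Normal(μ₀, σ₀²) prior on μ is conjugate. Posterior precision = 1/σ₀² + n/σ²; posterior mean is the precision-weighted average of μ₀ and x̄.
σ₀² = 62.34² = 3886.2756, σ² = 37.81² = 1429.5961; σ² + n·σ₀² = 1429.5961 + 13·3886.2756 = 51951.1789.
Posterior precision = 1/σ₀² + n/σ² = 1/3886.2756 + 13/1429.5961 = (σ² + n·σ₀²)/(σ₀²σ²) = 51951.1789/(3886.2756·1429.5961); posterior variance σₙ² = σ₀²σ²/(σ² + n·σ₀²) = 3886.2756·1429.5961/51951.1789 = 106.942798.
Predictive variance for one new observation = σₙ² + σ² = 3886.2756·1429.5961/51951.1789 + 1429.5961 = σ²·(σ₀² + 51951.1789)/51951.1789 = 1429.5961·55837.4545/51951.1789 = 1536.538898; SD = √(1429.5961·55837.4545/51951.1789) = 39.1987.

39.1987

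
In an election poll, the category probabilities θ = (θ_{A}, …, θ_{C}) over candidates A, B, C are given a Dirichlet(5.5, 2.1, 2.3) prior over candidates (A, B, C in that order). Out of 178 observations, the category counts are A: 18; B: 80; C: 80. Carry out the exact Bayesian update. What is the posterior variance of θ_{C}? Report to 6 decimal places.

The Dirichlet prior is conjugate to the Multinomial likelihood: each posterior αⱼ = prior αⱼ + observed count nⱼ.
Posterior concentration: (23.5, 82.1, 82.3), total = 187.9.
Var[θ_j] = α_j(Σα−α_j)/((Σα)²(Σα+1)) = 82.3·105.6/(187.9²·188.9) = 0.001303.

0.001303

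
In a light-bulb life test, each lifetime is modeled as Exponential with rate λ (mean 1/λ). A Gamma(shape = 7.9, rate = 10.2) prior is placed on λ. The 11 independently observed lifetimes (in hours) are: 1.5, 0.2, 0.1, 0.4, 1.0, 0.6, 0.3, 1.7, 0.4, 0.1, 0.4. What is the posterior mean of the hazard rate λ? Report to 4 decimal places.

With a Gamma(shape α, rate β) prior on the exponential rate λ, the posterior after n observations with total T = Σxᵢ is Gamma(α+n, β+T).
Sum of observations T = 6.7 hours; n = 11.
Posterior: Gamma(7.9+11, 10.2+6.7) = Gamma(18.9, 16.9).
Posterior mean of λ = α/β = 18.9/16.9 = 1.1183.

1.1183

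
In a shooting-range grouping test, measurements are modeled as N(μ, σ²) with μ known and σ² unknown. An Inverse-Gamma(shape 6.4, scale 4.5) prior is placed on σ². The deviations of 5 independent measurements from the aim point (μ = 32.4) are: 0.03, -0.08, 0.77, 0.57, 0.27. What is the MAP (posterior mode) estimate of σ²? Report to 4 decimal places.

0.5049

With known mean μ and an Inverse-Gamma(α, β) prior on σ², the Normal likelihood is conjugate: posterior is Inv-Gamma(α + n/2, β + Σ(xᵢ−μ)²/2).
Σ(xᵢ−μ)² = (0.03)² + (-0.08)² + (0.77)² + (0.57)² + (0.27)² = 0.9980.
Posterior: Inv-Gamma(6.4 + 5/2, 4.5 + 0.9980/2) = Inv-Gamma(8.90, 4.99900).
Mode = β/(α+1) = 4.99900/9.90 = 0.5049.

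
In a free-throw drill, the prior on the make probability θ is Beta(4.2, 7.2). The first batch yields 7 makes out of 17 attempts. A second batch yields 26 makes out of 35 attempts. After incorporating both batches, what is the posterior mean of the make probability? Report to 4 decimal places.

0.5868

The Beta prior is conjugate to a Binomial/Bernoulli likelihood; the update adds successes to α and failures to β.
After batch 1: Beta(4.2+7, 7.2+10) = Beta(11.2, 17.2).
After batch 2: Beta(11.2+26, 17.2+9) = Beta(37.2, 26.2).
Posterior mean = α/(α+β) = 37.2/63.4 = 0.5868.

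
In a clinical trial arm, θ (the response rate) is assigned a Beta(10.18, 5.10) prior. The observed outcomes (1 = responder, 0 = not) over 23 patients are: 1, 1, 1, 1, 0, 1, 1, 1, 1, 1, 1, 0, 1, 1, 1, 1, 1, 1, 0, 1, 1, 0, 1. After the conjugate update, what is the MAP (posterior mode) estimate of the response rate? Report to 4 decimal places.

The Beta prior is conjugate to a Binomial/Bernoulli likelihood; the update adds successes to α and failures to β.
Posterior: Beta(α+k, β+n−k) = Beta(10.18+19, 5.10+4) = Beta(29.18, 9.10).
Mode of Beta(a,b) for a,b>1 is (a−1)/(a+b−2) = 28.18/36.28 = 0.7767.

0.7767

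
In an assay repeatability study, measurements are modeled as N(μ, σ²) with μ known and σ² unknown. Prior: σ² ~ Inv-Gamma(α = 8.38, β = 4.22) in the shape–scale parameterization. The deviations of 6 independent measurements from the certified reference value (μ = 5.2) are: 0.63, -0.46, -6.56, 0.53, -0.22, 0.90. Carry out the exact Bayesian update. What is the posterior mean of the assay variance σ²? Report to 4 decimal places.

With known mean μ and an Inverse-Gamma(α, β) prior on σ², the Normal likelihood is conjugate: posterior is Inv-Gamma(α + n/2, β + Σ(xᵢ−μ)²/2).
Σ(xᵢ−μ)² = (0.63)² + (-0.46)² + (-6.56)² + (0.53)² + (-0.22)² + (0.90)² = 44.7814.
Posterior: Inv-Gamma(8.38 + 6/2, 4.22 + 44.7814/2) = Inv-Gamma(11.38, 26.61070).
E[σ²|data] = β/(α−1) = 26.61070/10.38 = 2.5637.

2.5637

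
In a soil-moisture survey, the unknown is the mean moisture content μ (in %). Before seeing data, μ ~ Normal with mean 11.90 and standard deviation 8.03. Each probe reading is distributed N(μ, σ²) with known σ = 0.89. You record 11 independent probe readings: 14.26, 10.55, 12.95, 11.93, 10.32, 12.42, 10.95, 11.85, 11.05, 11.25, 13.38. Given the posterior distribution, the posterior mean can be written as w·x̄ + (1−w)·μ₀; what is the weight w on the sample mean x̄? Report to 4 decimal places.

For Normal data with known variance σ², a Normal(μ₀, σ₀²) prior on μ is conjugate. Posterior precision = 1/σ₀² + n/σ²; posterior mean is the precision-weighted average of μ₀ and x̄.
σ₀² = 8.03² = 64.4809, σ² = 0.89² = 0.7921. Prior precision 1/σ₀² = 1/64.4809; data precision n/σ² = 11/0.7921.
w = (n/σ²)/(1/σ₀² + n/σ²) = n·σ₀²/(σ² + n·σ₀²) = 11·64.4809/(0.7921 + 11·64.4809) = 709.2899/710.082 = 0.9989.

0.9989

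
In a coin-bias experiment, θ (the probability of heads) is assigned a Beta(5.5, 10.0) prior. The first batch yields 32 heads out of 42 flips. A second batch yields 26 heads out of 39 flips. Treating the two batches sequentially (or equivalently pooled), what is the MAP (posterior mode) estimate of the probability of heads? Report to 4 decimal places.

The Beta prior is conjugate to a Binomial/Bernoulli likelihood; the update adds successes to α and failures to β.
After batch 1: Beta(5.5+32, 10.0+10) = Beta(37.5, 20.0).
After batch 2: Beta(37.5+26, 20.0+13) = Beta(63.5, 33.0).
Mode of Beta(a,b) for a,b>1 is (a−1)/(a+b−2) = 62.5/94.5 = 0.6614.

0.6614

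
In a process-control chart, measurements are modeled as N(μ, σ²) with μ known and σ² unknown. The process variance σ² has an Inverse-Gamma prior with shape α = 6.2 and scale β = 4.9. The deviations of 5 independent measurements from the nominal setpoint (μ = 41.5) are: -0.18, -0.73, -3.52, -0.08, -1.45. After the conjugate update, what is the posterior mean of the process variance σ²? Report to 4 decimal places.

With known mean μ and an Inverse-Gamma(α, β) prior on σ², the Normal likelihood is conjugate: posterior is Inv-Gamma(α + n/2, β + Σ(xᵢ−μ)²/2).
Σ(xᵢ−μ)² = (-0.18)² + (-0.73)² + (-3.52)² + (-0.08)² + (-1.45)² = 15.0646.
Posterior: Inv-Gamma(6.2 + 5/2, 4.9 + 15.0646/2) = Inv-Gamma(8.70, 12.43230).
E[σ²|data] = β/(α−1) = 12.43230/7.70 = 1.6146.

1.6146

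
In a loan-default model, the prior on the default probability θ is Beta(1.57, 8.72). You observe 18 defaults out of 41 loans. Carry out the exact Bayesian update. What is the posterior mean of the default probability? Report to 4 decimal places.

0.3816

The Beta prior is conjugate to a Binomial/Bernoulli likelihood; the update adds successes to α and failures to β.
Posterior: Beta(α+k, β+n−k) = Beta(1.57+18, 8.72+23) = Beta(19.57, 31.72).
Posterior mean = α/(α+β) = 19.57/51.29 = 0.3816.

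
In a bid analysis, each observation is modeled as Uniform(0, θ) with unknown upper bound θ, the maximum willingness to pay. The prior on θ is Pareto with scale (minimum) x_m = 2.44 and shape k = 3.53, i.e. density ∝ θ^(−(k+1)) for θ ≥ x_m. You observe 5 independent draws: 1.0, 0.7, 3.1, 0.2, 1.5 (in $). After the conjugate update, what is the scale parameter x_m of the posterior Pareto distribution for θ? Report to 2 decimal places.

A Pareto(scale x_m, shape k) prior on the upper bound θ of Uniform(0, θ) is conjugate: posterior is Pareto(max(x_m, max xᵢ), k + n).
Sample maximum = 3.1; prior scale x_m = 2.44 → posterior scale = max = 3.10.
Posterior shape = 3.53 + 5 = 8.53.
Posterior scale x_m = 3.10.

3.10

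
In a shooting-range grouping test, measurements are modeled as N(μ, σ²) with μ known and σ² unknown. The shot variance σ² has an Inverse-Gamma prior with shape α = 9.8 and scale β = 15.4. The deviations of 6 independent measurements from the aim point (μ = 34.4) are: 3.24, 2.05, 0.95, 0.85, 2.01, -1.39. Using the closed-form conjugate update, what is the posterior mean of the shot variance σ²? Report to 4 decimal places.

2.2499

With known mean μ and an Inverse-Gamma(α, β) prior on σ², the Normal likelihood is conjugate: posterior is Inv-Gamma(α + n/2, β + Σ(xᵢ−μ)²/2).
Σ(xᵢ−μ)² = (3.24)² + (2.05)² + (0.95)² + (0.85)² + (2.01)² + (-1.39)² = 22.2973.
Posterior: Inv-Gamma(9.8 + 6/2, 15.4 + 22.2973/2) = Inv-Gamma(12.80, 26.54865).
E[σ²|data] = β/(α−1) = 26.54865/11.80 = 2.2499.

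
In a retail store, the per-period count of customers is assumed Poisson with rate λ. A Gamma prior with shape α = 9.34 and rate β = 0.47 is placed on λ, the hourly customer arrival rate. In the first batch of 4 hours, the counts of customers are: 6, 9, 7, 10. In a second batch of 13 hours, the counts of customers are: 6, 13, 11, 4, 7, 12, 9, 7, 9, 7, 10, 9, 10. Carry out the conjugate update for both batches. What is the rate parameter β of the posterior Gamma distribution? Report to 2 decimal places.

With a Gamma(shape α, rate β) prior, the Poisson likelihood is conjugate: the posterior is Gamma(α + ΣXᵢ, β + n).
Batch 1: sum of counts S = 32 over n = 4 hours.
After batch 1: Gamma(α+S, β+n) = Gamma(9.34+32, 0.47+4) = Gamma(41.34, 4.47).
Batch 2: sum of counts S = 114 over n = 13 hours.
After batch 2: Gamma(α+S, β+n) = Gamma(41.34+114, 4.47+13) = Gamma(155.34, 17.47).
Posterior β = 17.47.

17.47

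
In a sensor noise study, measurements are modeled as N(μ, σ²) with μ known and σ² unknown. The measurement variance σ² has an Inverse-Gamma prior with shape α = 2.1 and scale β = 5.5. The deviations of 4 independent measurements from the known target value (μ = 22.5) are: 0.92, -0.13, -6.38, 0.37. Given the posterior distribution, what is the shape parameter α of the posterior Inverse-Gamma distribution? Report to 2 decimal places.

4.10

With known mean μ and an Inverse-Gamma(α, β) prior on σ², the Normal likelihood is conjugate: posterior is Inv-Gamma(α + n/2, β + Σ(xᵢ−μ)²/2).
Σ(xᵢ−μ)² = (0.92)² + (-0.13)² + (-6.38)² + (0.37)² = 41.7046.
Posterior: Inv-Gamma(2.1 + 4/2, 5.5 + 41.7046/2) = Inv-Gamma(4.10, 26.35230).
Posterior α = 4.10.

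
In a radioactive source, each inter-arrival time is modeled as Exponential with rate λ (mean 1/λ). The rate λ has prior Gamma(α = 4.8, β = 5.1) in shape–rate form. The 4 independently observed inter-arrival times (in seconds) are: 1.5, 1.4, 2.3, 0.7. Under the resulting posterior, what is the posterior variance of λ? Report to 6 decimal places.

With a Gamma(shape α, rate β) prior on the exponential rate λ, the posterior after n observations with total T = Σxᵢ is Gamma(α+n, β+T).
Sum of observations T = 5.9 seconds; n = 4.
Posterior: Gamma(4.8+4, 5.1+5.9) = Gamma(8.8, 11.0).
Var = α/β² = 0.072727.

0.072727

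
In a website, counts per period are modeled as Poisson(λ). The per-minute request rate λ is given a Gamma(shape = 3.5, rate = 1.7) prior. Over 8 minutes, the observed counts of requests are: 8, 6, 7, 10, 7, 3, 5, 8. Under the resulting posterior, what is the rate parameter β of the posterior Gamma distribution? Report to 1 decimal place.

With a Gamma(shape α, rate β) prior, the Poisson likelihood is conjugate: the posterior is Gamma(α + ΣXᵢ, β + n).
Sum of counts S = 54 over n = 8 minutes.
Posterior: Gamma(α+S, β+n) = Gamma(3.5+54, 1.7+8) = Gamma(57.5, 9.7).
Posterior β = 9.7.

9.7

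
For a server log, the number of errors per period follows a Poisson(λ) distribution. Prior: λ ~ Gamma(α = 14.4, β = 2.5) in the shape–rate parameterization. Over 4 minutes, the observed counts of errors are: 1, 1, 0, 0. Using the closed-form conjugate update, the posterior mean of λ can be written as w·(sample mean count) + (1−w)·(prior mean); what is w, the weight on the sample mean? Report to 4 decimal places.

0.6154

With a Gamma(shape α, rate β) prior, the Poisson likelihood is conjugate: the posterior is Gamma(α + ΣXᵢ, β + n).
Posterior mean = (α₀+S)/(β₀+n) = [n/(β₀+n)]·(S/n) + [β₀/(β₀+n)]·(α₀/β₀), so only n and β₀ enter the weight.
Weight on data w = n/(β₀+n) = 4/(2.5+4) = 4/6.5 = 0.6154.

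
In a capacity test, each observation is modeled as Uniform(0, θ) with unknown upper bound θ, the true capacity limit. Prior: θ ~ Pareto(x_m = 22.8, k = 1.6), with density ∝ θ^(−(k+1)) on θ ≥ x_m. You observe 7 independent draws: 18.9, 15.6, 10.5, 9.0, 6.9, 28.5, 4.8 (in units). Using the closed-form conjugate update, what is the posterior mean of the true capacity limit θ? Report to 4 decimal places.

A Pareto(scale x_m, shape k) prior on the upper bound θ of Uniform(0, θ) is conjugate: posterior is Pareto(max(x_m, max xᵢ), k + n).
Sample maximum = 28.5; prior scale x_m = 22.8 → posterior scale = max = 28.5.
Posterior shape = 1.6 + 7 = 8.6.
E[θ|data] = k·x_m/(k−1) = 8.6·28.5/7.6 = 32.2500.

32.2500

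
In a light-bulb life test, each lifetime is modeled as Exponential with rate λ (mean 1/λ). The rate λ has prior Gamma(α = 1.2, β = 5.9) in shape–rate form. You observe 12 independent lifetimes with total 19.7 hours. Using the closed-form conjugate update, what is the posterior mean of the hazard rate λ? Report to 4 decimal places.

0.5156

With a Gamma(shape α, rate β) prior on the exponential rate λ, the posterior after n observations with total T = Σxᵢ is Gamma(α+n, β+T).
Posterior: Gamma(1.2+12, 5.9+19.7) = Gamma(13.2, 25.6).
Posterior mean of λ = α/β = 13.2/25.6 = 0.5156.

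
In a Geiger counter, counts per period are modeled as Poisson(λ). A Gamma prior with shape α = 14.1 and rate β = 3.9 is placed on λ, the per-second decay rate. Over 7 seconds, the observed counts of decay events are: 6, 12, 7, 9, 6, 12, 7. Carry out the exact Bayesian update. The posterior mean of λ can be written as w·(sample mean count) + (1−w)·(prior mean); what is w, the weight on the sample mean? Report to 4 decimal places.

With a Gamma(shape α, rate β) prior, the Poisson likelihood is conjugate: the posterior is Gamma(α + ΣXᵢ, β + n).
Posterior mean = (α₀+S)/(β₀+n) = [n/(β₀+n)]·(S/n) + [β₀/(β₀+n)]·(α₀/β₀), so only n and β₀ enter the weight.
Weight on data w = n/(β₀+n) = 7/(3.9+7) = 7/10.9 = 0.6422.

0.6422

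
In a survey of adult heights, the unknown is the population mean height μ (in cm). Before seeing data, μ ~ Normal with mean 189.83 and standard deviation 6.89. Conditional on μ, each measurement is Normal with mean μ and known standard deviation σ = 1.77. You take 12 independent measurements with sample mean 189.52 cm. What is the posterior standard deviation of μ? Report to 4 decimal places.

0.5096

For Normal data with known variance σ², a Normal(μ₀, σ₀²) prior on μ is conjugate. Posterior precision = 1/σ₀² + n/σ²; posterior mean is the precision-weighted average of μ₀ and x̄.
σ₀² = 6.89² = 47.4721, σ² = 1.77² = 3.1329; σ² + n·σ₀² = 3.1329 + 12·47.4721 = 572.7981.
Posterior precision = 1/σ₀² + n/σ² = 1/47.4721 + 12/3.1329 = (σ² + n·σ₀²)/(σ₀²σ²) = 572.7981/(47.4721·3.1329); posterior variance σₙ² = σ₀²σ²/(σ² + n·σ₀²) = 47.4721·3.1329/572.7981 = 0.259647.
Posterior SD = √σₙ² = √(47.4721·3.1329/572.7981) = 0.5096.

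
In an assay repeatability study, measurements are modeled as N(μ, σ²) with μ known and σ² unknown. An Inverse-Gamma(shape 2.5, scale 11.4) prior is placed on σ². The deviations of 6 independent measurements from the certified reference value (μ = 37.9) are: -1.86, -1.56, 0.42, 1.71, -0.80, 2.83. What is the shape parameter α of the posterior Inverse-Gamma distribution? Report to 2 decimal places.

With known mean μ and an Inverse-Gamma(α, β) prior on σ², the Normal likelihood is conjugate: posterior is Inv-Gamma(α + n/2, β + Σ(xᵢ−μ)²/2).
Σ(xᵢ−μ)² = (-1.86)² + (-1.56)² + (0.42)² + (1.71)² + (-0.80)² + (2.83)² = 17.6426.
Posterior: Inv-Gamma(2.5 + 6/2, 11.4 + 17.6426/2) = Inv-Gamma(5.50, 20.22130).
Posterior α = 5.50.

5.50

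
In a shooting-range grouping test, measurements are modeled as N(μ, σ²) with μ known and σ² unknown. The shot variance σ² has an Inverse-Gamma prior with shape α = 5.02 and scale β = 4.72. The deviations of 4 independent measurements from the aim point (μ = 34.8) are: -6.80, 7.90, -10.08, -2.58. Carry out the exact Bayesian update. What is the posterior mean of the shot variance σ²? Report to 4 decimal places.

18.8001

With known mean μ and an Inverse-Gamma(α, β) prior on σ², the Normal likelihood is conjugate: posterior is Inv-Gamma(α + n/2, β + Σ(xᵢ−μ)²/2).
Σ(xᵢ−μ)² = (-6.80)² + (7.90)² + (-10.08)² + (-2.58)² = 216.9128.
Posterior: Inv-Gamma(5.02 + 4/2, 4.72 + 216.9128/2) = Inv-Gamma(7.02, 113.17640).
E[σ²|data] = β/(α−1) = 113.17640/6.02 = 18.8001.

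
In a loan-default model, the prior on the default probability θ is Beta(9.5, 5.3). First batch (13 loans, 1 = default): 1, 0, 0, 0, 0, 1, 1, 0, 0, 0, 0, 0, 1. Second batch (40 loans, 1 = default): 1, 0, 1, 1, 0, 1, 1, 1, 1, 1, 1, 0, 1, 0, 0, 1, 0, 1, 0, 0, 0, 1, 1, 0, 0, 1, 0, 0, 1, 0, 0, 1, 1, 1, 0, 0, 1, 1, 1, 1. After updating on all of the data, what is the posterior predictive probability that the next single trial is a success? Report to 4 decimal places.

0.5383

The Beta prior is conjugate to a Binomial/Bernoulli likelihood; the update adds successes to α and failures to β.
After batch 1: Beta(9.5+4, 5.3+9) = Beta(13.5, 14.3).
After batch 2: Beta(13.5+23, 14.3+17) = Beta(36.5, 31.3).
For a single future Bernoulli trial, P(success | data) = α/(α+β) = 0.5383.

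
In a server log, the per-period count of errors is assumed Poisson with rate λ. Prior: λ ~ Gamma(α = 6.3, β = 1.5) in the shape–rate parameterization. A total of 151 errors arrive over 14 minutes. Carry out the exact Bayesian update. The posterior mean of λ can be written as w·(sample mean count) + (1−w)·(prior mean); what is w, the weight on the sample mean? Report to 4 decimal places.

0.9032

With a Gamma(shape α, rate β) prior, the Poisson likelihood is conjugate: the posterior is Gamma(α + ΣXᵢ, β + n).
Posterior mean = (α₀+S)/(β₀+n) = [n/(β₀+n)]·(S/n) + [β₀/(β₀+n)]·(α₀/β₀), so only n and β₀ enter the weight.
Weight on data w = n/(β₀+n) = 14/(1.5+14) = 14/15.5 = 0.9032.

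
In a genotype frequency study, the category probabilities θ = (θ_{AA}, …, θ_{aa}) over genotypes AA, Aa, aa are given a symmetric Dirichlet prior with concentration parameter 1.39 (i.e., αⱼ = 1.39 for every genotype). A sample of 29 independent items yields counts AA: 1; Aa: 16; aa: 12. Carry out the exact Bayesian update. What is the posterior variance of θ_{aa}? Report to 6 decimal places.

The Dirichlet prior is conjugate to the Multinomial likelihood: each posterior αⱼ = prior αⱼ + observed count nⱼ.
Posterior concentration: (2.39, 17.39, 13.39), total = 33.17.
Var[θ_j] = α_j(Σα−α_j)/((Σα)²(Σα+1)) = 13.39·19.78/(33.17²·34.17) = 0.007045.

0.007045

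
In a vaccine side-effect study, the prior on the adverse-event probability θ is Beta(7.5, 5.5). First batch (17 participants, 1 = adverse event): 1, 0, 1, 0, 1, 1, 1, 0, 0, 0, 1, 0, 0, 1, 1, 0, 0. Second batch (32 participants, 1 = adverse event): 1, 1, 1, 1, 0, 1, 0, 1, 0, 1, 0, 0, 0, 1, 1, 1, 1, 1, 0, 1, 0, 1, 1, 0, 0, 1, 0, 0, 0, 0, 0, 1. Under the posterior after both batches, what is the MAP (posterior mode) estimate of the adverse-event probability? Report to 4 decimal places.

0.5250

The Beta prior is conjugate to a Binomial/Bernoulli likelihood; the update adds successes to α and failures to β.
After batch 1: Beta(7.5+8, 5.5+9) = Beta(15.5, 14.5).
After batch 2: Beta(15.5+17, 14.5+15) = Beta(32.5, 29.5).
Mode of Beta(a,b) for a,b>1 is (a−1)/(a+b−2) = 31.5/60.0 = 0.5250.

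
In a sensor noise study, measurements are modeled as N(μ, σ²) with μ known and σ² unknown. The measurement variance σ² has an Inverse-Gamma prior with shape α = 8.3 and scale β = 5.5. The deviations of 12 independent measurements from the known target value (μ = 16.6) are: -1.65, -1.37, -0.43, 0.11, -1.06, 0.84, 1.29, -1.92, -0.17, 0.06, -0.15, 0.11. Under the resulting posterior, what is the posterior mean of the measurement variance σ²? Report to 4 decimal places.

With known mean μ and an Inverse-Gamma(α, β) prior on σ², the Normal likelihood is conjugate: posterior is Inv-Gamma(α + n/2, β + Σ(xᵢ−μ)²/2).
Σ(xᵢ−μ)² = (-1.65)² + (-1.37)² + (-0.43)² + (0.11)² + (-1.06)² + (0.84)² + (1.29)² + (-1.92)² + (-0.17)² + (0.06)² + (-0.15)² + (0.11)² = 12.0432.
Posterior: Inv-Gamma(8.3 + 12/2, 5.5 + 12.0432/2) = Inv-Gamma(14.30, 11.52160).
E[σ²|data] = β/(α−1) = 11.52160/13.30 = 0.8663.

0.8663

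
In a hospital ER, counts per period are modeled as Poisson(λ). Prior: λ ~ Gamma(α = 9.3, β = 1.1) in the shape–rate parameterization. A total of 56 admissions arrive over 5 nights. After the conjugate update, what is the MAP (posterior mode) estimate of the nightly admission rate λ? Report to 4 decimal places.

With a Gamma(shape α, rate β) prior, the Poisson likelihood is conjugate: the posterior is Gamma(α + ΣXᵢ, β + n).
Posterior: Gamma(α+S, β+n) = Gamma(9.3+56, 1.1+5) = Gamma(65.3, 6.1).
Mode of Gamma(α,β) for α≥1 is (α−1)/β = 64.3/6.1 = 10.5410.

10.5410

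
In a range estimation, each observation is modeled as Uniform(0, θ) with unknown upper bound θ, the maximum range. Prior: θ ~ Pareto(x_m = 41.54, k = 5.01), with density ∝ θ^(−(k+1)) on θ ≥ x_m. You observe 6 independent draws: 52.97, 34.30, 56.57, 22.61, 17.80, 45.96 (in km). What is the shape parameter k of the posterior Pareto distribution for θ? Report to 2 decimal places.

A Pareto(scale x_m, shape k) prior on the upper bound θ of Uniform(0, θ) is conjugate: posterior is Pareto(max(x_m, max xᵢ), k + n).
Sample maximum = 56.57; prior scale x_m = 41.54 → posterior scale = max = 56.57.
Posterior shape = 5.01 + 6 = 11.01.
Posterior shape k = 11.01.

11.01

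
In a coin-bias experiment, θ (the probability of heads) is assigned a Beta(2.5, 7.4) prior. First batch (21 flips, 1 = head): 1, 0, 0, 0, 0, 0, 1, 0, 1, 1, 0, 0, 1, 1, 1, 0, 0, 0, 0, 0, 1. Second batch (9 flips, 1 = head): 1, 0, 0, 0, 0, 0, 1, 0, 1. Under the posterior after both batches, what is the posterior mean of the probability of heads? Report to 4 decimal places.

0.3383

The Beta prior is conjugate to a Binomial/Bernoulli likelihood; the update adds successes to α and failures to β.
After batch 1: Beta(2.5+8, 7.4+13) = Beta(10.5, 20.4).
After batch 2: Beta(10.5+3, 20.4+6) = Beta(13.5, 26.4).
Posterior mean = α/(α+β) = 13.5/39.9 = 0.3383.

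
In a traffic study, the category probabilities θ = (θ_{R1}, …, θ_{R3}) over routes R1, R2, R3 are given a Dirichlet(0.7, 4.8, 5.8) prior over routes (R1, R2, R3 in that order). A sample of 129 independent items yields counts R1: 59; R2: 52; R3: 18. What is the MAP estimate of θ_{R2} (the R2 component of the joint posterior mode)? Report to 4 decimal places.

0.4064

The Dirichlet prior is conjugate to the Multinomial likelihood: each posterior αⱼ = prior αⱼ + observed count nⱼ.
Posterior concentration: (59.7, 56.8, 23.8), total = 140.3.
Joint mode component: (α_{R2}−1)/(Σα−K) = 55.8/137.3 = 0.4064.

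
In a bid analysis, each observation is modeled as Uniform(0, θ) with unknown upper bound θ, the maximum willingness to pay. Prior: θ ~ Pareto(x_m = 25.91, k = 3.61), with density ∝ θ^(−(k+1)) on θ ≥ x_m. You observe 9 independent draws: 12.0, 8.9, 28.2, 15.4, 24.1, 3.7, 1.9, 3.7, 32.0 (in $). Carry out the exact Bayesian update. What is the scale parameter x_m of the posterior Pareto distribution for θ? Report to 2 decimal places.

A Pareto(scale x_m, shape k) prior on the upper bound θ of Uniform(0, θ) is conjugate: posterior is Pareto(max(x_m, max xᵢ), k + n).
Sample maximum = 32.0; prior scale x_m = 25.91 → posterior scale = max = 32.00.
Posterior shape = 3.61 + 9 = 12.61.
Posterior scale x_m = 32.00.

32.00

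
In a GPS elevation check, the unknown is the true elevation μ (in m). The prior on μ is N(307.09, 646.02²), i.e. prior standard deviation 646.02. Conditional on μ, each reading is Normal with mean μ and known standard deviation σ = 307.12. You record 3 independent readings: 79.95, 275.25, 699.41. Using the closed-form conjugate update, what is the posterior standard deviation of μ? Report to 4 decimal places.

170.9918

For Normal data with known variance σ², a Normal(μ₀, σ₀²) prior on μ is conjugate. Posterior precision = 1/σ₀² + n/σ²; posterior mean is the precision-weighted average of μ₀ and x̄.
σ₀² = 646.02² = 417341.8404, σ² = 307.12² = 94322.6944; σ² + n·σ₀² = 94322.6944 + 3·417341.8404 = 1346348.2156.
Posterior precision = 1/σ₀² + n/σ² = 1/417341.8404 + 3/94322.6944 = (σ² + n·σ₀²)/(σ₀²σ²) = 1346348.2156/(417341.8404·94322.6944); posterior variance σₙ² = σ₀²σ²/(σ² + n·σ₀²) = 417341.8404·94322.6944/1346348.2156 = 29238.206295.
Posterior SD = √σₙ² = √(417341.8404·94322.6944/1346348.2156) = 170.9918.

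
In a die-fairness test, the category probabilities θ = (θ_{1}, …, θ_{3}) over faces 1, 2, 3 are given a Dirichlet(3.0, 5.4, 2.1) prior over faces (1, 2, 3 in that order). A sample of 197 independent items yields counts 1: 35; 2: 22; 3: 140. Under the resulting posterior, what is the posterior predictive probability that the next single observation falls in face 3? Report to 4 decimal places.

0.6848

The Dirichlet prior is conjugate to the Multinomial likelihood: each posterior αⱼ = prior αⱼ + observed count nⱼ.
Posterior concentration: (38.0, 27.4, 142.1), total = 207.5.
P(next = 3 | data) = α_{3}/Σα = 0.6848.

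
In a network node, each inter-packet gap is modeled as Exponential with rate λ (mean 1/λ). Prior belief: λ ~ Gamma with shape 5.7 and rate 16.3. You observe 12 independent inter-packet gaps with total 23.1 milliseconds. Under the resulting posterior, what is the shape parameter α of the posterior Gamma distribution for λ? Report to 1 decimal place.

17.7

With a Gamma(shape α, rate β) prior on the exponential rate λ, the posterior after n observations with total T = Σxᵢ is Gamma(α+n, β+T).
Posterior: Gamma(5.7+12, 16.3+23.1) = Gamma(17.7, 39.4).
Posterior α = 17.7.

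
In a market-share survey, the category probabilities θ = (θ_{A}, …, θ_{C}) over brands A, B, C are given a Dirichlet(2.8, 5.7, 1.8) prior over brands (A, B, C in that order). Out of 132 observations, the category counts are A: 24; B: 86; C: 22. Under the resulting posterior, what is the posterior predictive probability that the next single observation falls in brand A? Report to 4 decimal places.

The Dirichlet prior is conjugate to the Multinomial likelihood: each posterior αⱼ = prior αⱼ + observed count nⱼ.
Posterior concentration: (26.8, 91.7, 23.8), total = 142.3.
P(next = A | data) = α_{A}/Σα = 0.1883.

0.1883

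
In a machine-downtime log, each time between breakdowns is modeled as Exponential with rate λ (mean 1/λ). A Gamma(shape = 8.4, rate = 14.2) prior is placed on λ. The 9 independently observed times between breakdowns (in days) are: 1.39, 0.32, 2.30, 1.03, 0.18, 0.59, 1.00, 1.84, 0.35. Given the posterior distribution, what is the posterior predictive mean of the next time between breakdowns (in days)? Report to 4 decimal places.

1.4146

With a Gamma(shape α, rate β) prior on the exponential rate λ, the posterior after n observations with total T = Σxᵢ is Gamma(α+n, β+T).
Sum of observations T = 9.00 days; n = 9.
Posterior: Gamma(8.4+9, 14.2+9.00) = Gamma(17.4, 23.20).
The predictive distribution for the next observation is Lomax; its mean is β/(α−1) = 23.20/16.4 = 1.4146.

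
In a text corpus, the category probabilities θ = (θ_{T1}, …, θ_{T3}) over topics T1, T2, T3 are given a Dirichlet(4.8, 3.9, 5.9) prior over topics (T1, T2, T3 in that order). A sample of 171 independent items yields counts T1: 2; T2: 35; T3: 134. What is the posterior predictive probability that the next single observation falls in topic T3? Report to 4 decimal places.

0.7538

The Dirichlet prior is conjugate to the Multinomial likelihood: each posterior αⱼ = prior αⱼ + observed count nⱼ.
Posterior concentration: (6.8, 38.9, 139.9), total = 185.6.
P(next = T3 | data) = α_{T3}/Σα = 0.7538.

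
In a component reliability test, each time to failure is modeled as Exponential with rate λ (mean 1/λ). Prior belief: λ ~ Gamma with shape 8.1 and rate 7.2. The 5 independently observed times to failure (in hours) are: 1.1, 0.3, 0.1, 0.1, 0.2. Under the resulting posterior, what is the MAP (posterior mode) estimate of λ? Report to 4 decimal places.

1.3444

With a Gamma(shape α, rate β) prior on the exponential rate λ, the posterior after n observations with total T = Σxᵢ is Gamma(α+n, β+T).
Sum of observations T = 1.8 hours; n = 5.
Posterior: Gamma(8.1+5, 7.2+1.8) = Gamma(13.1, 9.0).
Mode = (α−1)/β = 1.3444.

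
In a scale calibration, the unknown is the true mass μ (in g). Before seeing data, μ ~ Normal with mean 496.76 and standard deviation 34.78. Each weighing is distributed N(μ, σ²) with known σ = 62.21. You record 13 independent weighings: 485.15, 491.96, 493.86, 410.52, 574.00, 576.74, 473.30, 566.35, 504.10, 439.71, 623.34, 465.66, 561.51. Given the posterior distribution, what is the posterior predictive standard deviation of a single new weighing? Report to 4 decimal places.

For Normal data with known variance σ², a Normal(μ₀, σ₀²) prior on μ is conjugate. Posterior precision = 1/σ₀² + n/σ²; posterior mean is the precision-weighted average of μ₀ and x̄.
σ₀² = 34.78² = 1209.6484, σ² = 62.21² = 3870.0841; σ² + n·σ₀² = 3870.0841 + 13·1209.6484 = 19595.5133.
Posterior precision = 1/σ₀² + n/σ² = 1/1209.6484 + 13/3870.0841 = (σ² + n·σ₀²)/(σ₀²σ²) = 19595.5133/(1209.6484·3870.0841); posterior variance σₙ² = σ₀²σ²/(σ² + n·σ₀²) = 1209.6484·3870.0841/19595.5133 = 238.903721.
Predictive variance for one new observation = σₙ² + σ² = 1209.6484·3870.0841/19595.5133 + 3870.0841 = σ²·(σ₀² + 19595.5133)/19595.5133 = 3870.0841·20805.1617/19595.5133 = 4108.987821; SD = √(3870.0841·20805.1617/19595.5133) = 64.1014.

64.1014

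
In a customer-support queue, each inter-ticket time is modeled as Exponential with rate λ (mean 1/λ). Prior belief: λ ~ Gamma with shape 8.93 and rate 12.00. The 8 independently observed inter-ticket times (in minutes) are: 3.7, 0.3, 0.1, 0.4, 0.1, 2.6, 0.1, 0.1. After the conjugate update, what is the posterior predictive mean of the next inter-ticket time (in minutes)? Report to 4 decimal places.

1.2178

With a Gamma(shape α, rate β) prior on the exponential rate λ, the posterior after n observations with total T = Σxᵢ is Gamma(α+n, β+T).
Sum of observations T = 7.4 minutes; n = 8.
Posterior: Gamma(8.93+8, 12.00+7.4) = Gamma(16.93, 19.40).
The predictive distribution for the next observation is Lomax; its mean is β/(α−1) = 19.40/15.93 = 1.2178.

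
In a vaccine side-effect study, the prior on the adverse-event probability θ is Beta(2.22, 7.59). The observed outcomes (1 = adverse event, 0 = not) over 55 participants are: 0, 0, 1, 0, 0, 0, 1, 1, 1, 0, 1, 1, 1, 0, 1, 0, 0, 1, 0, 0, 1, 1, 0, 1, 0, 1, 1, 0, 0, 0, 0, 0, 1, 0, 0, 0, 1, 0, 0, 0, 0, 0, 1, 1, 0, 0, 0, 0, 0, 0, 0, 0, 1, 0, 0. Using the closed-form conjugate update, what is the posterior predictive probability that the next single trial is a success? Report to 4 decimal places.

0.3274

The Beta prior is conjugate to a Binomial/Bernoulli likelihood; the update adds successes to α and failures to β.
Posterior: Beta(α+k, β+n−k) = Beta(2.22+19, 7.59+36) = Beta(21.22, 43.59).
For a single future Bernoulli trial, P(success | data) = α/(α+β) = 0.3274.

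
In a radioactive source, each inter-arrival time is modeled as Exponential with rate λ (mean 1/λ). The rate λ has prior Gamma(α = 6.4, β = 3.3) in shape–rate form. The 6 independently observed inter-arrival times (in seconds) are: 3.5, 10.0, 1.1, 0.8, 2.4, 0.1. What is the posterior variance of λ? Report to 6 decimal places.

0.027590

With a Gamma(shape α, rate β) prior on the exponential rate λ, the posterior after n observations with total T = Σxᵢ is Gamma(α+n, β+T).
Sum of observations T = 17.9 seconds; n = 6.
Posterior: Gamma(6.4+6, 3.3+17.9) = Gamma(12.4, 21.2).
Var = α/β² = 0.027590.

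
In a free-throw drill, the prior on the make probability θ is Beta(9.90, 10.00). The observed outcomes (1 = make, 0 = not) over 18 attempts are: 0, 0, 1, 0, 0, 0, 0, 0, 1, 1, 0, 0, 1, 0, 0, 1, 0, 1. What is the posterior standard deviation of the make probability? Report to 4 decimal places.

0.0791

The Beta prior is conjugate to a Binomial/Bernoulli likelihood; the update adds successes to α and failures to β.
Posterior: Beta(α+k, β+n−k) = Beta(9.90+6, 10.00+12) = Beta(15.90, 22.00).
Var = αβ/((α+β)²(α+β+1)) = 15.90·22.00/(37.90²·38.90) = 0.00626025; SD = √0.00626025 = 0.0791.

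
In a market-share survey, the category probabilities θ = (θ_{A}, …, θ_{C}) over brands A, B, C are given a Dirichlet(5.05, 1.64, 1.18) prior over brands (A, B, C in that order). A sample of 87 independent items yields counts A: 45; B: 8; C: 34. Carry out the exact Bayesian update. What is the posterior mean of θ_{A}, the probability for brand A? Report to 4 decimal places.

0.5276

The Dirichlet prior is conjugate to the Multinomial likelihood: each posterior αⱼ = prior αⱼ + observed count nⱼ.
Posterior concentration: (50.05, 9.64, 35.18), total = 94.87.
E[θ_{A}|data] = α_{A}/Σα = 50.05/94.87 = 0.5276.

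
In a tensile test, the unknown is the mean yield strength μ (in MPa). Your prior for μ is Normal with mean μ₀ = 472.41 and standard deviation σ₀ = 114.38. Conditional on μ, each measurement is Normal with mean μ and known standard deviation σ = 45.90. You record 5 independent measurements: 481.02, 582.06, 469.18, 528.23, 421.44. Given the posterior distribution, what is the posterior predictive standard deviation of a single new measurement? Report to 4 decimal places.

For Normal data with known variance σ², a Normal(μ₀, σ₀²) prior on μ is conjugate. Posterior precision = 1/σ₀² + n/σ²; posterior mean is the precision-weighted average of μ₀ and x̄.
σ₀² = 114.38² = 13082.7844, σ² = 45.90² = 2106.81; σ² + n·σ₀² = 2106.81 + 5·13082.7844 = 67520.732.
Posterior precision = 1/σ₀² + n/σ² = 1/13082.7844 + 5/2106.81 = (σ² + n·σ₀²)/(σ₀²σ²) = 67520.732/(13082.7844·2106.81); posterior variance σₙ² = σ₀²σ²/(σ² + n·σ₀²) = 13082.7844·2106.81/67520.732 = 408.214487.
Predictive variance for one new observation = σₙ² + σ² = 13082.7844·2106.81/67520.732 + 2106.81 = σ²·(σ₀² + 67520.732)/67520.732 = 2106.81·80603.5164/67520.732 = 2515.024487; SD = √(2106.81·80603.5164/67520.732) = 50.1500.

50.1500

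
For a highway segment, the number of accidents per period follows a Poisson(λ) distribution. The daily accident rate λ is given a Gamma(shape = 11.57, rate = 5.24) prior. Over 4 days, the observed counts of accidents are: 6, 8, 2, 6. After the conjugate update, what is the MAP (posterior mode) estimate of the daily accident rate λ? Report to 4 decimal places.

With a Gamma(shape α, rate β) prior, the Poisson likelihood is conjugate: the posterior is Gamma(α + ΣXᵢ, β + n).
Sum of counts S = 22 over n = 4 days.
Posterior: Gamma(α+S, β+n) = Gamma(11.57+22, 5.24+4) = Gamma(33.57, 9.24).
Mode of Gamma(α,β) for α≥1 is (α−1)/β = 32.57/9.24 = 3.5249.

3.5249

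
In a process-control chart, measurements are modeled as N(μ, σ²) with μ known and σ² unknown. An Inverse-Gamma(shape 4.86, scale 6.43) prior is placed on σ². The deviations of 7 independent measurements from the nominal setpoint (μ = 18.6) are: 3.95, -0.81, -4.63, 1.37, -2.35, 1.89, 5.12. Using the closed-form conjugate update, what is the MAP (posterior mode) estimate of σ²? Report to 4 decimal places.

4.6870

With known mean μ and an Inverse-Gamma(α, β) prior on σ², the Normal likelihood is conjugate: posterior is Inv-Gamma(α + n/2, β + Σ(xᵢ−μ)²/2).
Σ(xᵢ−μ)² = (3.95)² + (-0.81)² + (-4.63)² + (1.37)² + (-2.35)² + (1.89)² + (5.12)² = 74.8814.
Posterior: Inv-Gamma(4.86 + 7/2, 6.43 + 74.8814/2) = Inv-Gamma(8.36, 43.87070).
Mode = β/(α+1) = 43.87070/9.36 = 4.6870.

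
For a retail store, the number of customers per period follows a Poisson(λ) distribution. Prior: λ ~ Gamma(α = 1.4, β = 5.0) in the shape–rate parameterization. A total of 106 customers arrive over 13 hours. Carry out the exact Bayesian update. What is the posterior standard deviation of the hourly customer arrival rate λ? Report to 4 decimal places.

0.5757

With a Gamma(shape α, rate β) prior, the Poisson likelihood is conjugate: the posterior is Gamma(α + ΣXᵢ, β + n).
Posterior: Gamma(α+S, β+n) = Gamma(1.4+106, 5.0+13) = Gamma(107.4, 18.0).
SD = √α/β = √107.4/18.0 = 0.5757.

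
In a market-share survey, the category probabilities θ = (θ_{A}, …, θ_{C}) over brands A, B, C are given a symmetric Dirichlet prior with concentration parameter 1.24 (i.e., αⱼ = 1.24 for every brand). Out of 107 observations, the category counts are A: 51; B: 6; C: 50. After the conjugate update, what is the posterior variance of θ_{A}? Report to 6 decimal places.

0.002231

The Dirichlet prior is conjugate to the Multinomial likelihood: each posterior αⱼ = prior αⱼ + observed count nⱼ.
Posterior concentration: (52.24, 7.24, 51.24), total = 110.72.
Var[θ_j] = α_j(Σα−α_j)/((Σα)²(Σα+1)) = 52.24·58.48/(110.72²·111.72) = 0.002231.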